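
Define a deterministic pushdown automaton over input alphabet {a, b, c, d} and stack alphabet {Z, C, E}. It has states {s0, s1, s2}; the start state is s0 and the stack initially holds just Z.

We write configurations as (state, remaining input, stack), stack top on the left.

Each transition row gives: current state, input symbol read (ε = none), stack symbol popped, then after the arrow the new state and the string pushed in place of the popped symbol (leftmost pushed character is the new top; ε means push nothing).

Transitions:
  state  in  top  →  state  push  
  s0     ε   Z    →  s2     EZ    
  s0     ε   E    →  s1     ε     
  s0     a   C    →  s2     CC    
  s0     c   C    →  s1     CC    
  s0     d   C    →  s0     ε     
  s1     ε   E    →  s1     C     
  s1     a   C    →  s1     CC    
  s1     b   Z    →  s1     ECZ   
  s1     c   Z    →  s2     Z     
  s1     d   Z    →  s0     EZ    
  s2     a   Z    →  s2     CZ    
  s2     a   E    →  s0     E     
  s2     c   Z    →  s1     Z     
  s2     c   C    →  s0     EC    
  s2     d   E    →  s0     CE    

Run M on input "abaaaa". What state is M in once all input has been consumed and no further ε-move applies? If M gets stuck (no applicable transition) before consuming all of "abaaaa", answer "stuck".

(s0, abaaaa, Z)
  ε-move, top Z: go to s2, push EZ → (s2, abaaaa, EZ)
  read a, top E: go to s0, push E → (s0, baaaa, EZ)
  ε-move, top E: go to s1, push ε → (s1, baaaa, Z)
  read b, top Z: go to s1, push ECZ → (s1, aaaa, ECZ)
  ε-move, top E: go to s1, push C → (s1, aaaa, CCZ)
  read a, top C: go to s1, push CC → (s1, aaa, CCCZ)
  read a, top C: go to s1, push CC → (s1, aa, CCCCZ)
  read a, top C: go to s1, push CC → (s1, a, CCCCCZ)
  read a, top C: go to s1, push CC → (s1, ε, CCCCCCZ)
All input consumed; M is in state s1.

s1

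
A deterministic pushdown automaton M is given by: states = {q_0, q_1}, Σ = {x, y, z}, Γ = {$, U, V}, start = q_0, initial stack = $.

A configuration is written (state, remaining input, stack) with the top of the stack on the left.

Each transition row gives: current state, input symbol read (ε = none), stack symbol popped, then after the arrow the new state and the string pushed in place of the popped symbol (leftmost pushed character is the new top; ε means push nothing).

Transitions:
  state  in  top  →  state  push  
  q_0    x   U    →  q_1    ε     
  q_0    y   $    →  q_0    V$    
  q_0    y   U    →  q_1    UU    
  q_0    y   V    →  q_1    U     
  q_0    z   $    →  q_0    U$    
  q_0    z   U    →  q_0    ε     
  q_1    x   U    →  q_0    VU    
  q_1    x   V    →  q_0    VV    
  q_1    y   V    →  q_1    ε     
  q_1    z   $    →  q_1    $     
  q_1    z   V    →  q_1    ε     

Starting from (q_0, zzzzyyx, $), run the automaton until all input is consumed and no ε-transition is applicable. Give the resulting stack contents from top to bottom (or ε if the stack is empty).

(q_0, zzzzyyx, $) ⊢ (q_0, zzzyyx, U$) ⊢ (q_0, zzyyx, $) ⊢ (q_0, zyyx, U$) ⊢ (q_0, yyx, $) ⊢ (q_0, yx, V$) ⊢ (q_1, x, U$) ⊢ (q_0, ε, VU$)
All input consumed in state q_0 with stack VU$.

VU$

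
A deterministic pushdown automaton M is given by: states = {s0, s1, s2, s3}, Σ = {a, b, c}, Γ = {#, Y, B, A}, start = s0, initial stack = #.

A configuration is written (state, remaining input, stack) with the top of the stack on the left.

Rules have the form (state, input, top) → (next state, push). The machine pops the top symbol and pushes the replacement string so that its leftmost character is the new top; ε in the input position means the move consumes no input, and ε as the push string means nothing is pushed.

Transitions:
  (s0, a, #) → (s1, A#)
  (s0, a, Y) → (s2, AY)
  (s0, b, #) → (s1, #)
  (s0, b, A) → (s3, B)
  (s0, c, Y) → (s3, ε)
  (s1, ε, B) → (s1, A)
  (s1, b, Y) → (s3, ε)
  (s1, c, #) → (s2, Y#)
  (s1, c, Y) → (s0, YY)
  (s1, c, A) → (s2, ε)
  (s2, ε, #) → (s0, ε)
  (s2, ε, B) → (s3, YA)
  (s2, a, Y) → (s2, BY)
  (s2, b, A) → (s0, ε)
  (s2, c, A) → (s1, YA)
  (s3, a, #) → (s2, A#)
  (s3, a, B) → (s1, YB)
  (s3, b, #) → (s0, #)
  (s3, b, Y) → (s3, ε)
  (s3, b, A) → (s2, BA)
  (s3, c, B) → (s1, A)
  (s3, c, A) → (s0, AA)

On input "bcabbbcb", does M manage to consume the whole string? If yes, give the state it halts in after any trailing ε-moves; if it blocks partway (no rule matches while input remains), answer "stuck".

s3

(s0, bcabbbcb, #)
  read b, top #: go to s1, push # → (s1, cabbbcb, #)
  read c, top #: go to s2, push Y# → (s2, abbbcb, Y#)
  read a, top Y: go to s2, push BY → (s2, bbbcb, BY#)
  ε-move, top B: go to s3, push YA → (s3, bbbcb, YAY#)
  read b, top Y: go to s3, push ε → (s3, bbcb, AY#)
  read b, top A: go to s2, push BA → (s2, bcb, BAY#)
  ε-move, top B: go to s3, push YA → (s3, bcb, YAAY#)
  read b, top Y: go to s3, push ε → (s3, cb, AAY#)
  read c, top A: go to s0, push AA → (s0, b, AAAY#)
  read b, top A: go to s3, push B → (s3, ε, BAAY#)
All input consumed; M is in state s3.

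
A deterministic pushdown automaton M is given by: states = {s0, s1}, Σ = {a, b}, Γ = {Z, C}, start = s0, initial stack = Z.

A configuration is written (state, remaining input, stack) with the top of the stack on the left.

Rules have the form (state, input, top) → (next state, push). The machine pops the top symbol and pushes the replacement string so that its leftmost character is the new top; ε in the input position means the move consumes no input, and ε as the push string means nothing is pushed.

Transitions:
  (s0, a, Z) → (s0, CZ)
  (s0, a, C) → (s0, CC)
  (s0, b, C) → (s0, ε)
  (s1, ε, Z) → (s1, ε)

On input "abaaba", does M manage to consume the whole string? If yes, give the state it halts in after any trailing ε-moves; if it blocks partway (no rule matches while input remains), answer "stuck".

s0

(s0, abaaba, Z)
  read a, top Z: go to s0, push CZ → (s0, baaba, CZ)
  read b, top C: go to s0, push ε → (s0, aaba, Z)
  read a, top Z: go to s0, push CZ → (s0, aba, CZ)
  read a, top C: go to s0, push CC → (s0, ba, CCZ)
  read b, top C: go to s0, push ε → (s0, a, CZ)
  read a, top C: go to s0, push CC → (s0, ε, CCZ)
All input consumed; M is in state s0.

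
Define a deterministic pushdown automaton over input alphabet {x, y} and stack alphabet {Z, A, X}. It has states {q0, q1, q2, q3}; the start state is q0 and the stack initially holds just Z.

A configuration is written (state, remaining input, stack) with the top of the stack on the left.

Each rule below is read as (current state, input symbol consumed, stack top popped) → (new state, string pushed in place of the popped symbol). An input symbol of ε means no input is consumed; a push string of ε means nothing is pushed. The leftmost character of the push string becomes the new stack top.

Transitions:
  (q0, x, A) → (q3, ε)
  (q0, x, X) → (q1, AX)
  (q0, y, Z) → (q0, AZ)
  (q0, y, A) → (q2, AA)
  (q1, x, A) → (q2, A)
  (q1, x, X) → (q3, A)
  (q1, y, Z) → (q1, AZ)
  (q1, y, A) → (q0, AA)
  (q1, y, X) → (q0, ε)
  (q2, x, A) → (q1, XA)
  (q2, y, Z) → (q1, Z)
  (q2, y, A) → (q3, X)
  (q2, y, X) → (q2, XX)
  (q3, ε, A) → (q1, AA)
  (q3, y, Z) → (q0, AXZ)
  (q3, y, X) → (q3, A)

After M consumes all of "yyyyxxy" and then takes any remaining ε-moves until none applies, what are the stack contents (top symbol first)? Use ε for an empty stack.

(q0, yyyyxxy, Z)
  read y, top Z: go to q0, push AZ → (q0, yyyxxy, AZ)
  read y, top A: go to q2, push AA → (q2, yyxxy, AAZ)
  read y, top A: go to q3, push X → (q3, yxxy, XAZ)
  read y, top X: go to q3, push A → (q3, xxy, AAZ)
  ε-move, top A: go to q1, push AA → (q1, xxy, AAAZ)
  read x, top A: go to q2, push A → (q2, xy, AAAZ)
  read x, top A: go to q1, push XA → (q1, y, XAAAZ)
  read y, top X: go to q0, push ε → (q0, ε, AAAZ)
All input consumed in state q0 with stack AAAZ.

AAAZ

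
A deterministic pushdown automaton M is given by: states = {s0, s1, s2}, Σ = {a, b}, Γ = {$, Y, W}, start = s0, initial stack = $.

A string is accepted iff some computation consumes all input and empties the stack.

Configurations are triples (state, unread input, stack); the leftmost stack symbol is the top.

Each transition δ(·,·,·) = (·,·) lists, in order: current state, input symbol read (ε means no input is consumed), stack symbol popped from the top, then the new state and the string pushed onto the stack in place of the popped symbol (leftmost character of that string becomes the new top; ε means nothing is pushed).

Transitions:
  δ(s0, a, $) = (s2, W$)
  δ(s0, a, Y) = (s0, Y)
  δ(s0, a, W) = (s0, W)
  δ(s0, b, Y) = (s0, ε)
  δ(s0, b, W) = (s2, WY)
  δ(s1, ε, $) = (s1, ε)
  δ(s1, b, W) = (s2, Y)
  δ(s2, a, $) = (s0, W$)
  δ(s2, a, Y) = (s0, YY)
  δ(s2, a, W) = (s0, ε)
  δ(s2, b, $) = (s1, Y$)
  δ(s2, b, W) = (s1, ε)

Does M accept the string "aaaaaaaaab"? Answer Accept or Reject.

Accept

(s0, aaaaaaaaab, $)
  read a, top $: go to s2, push W$ → (s2, aaaaaaaab, W$)
  read a, top W: go to s0, push ε → (s0, aaaaaaab, $)
  read a, top $: go to s2, push W$ → (s2, aaaaaab, W$)
  read a, top W: go to s0, push ε → (s0, aaaaab, $)
  read a, top $: go to s2, push W$ → (s2, aaaab, W$)
  read a, top W: go to s0, push ε → (s0, aaab, $)
  read a, top $: go to s2, push W$ → (s2, aab, W$)
  read a, top W: go to s0, push ε → (s0, ab, $)
  read a, top $: go to s2, push W$ → (s2, b, W$)
  read b, top W: go to s1, push ε → (s1, ε, $)
  ε-move, top $: go to s1, push ε → (s1, ε, ε)
All input consumed and the stack is empty.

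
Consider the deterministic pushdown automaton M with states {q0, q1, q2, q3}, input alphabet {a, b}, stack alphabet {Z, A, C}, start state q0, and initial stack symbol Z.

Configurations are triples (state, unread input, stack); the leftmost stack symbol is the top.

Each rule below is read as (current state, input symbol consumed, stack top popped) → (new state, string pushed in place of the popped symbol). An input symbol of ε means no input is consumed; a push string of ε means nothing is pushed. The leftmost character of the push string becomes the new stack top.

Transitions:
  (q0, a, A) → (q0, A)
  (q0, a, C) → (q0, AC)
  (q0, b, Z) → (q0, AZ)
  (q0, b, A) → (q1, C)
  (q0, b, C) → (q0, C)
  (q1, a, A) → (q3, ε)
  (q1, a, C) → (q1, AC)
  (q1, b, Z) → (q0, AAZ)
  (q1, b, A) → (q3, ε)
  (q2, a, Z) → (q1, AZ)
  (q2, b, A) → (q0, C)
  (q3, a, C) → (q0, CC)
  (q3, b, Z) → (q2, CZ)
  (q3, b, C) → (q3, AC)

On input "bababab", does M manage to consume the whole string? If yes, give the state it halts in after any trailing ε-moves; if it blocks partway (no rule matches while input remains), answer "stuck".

q0

(q0, bababab, Z)
  read b, top Z: go to q0, push AZ → (q0, ababab, AZ)
  read a, top A: go to q0, push A → (q0, babab, AZ)
  read b, top A: go to q1, push C → (q1, abab, CZ)
  read a, top C: go to q1, push AC → (q1, bab, ACZ)
  read b, top A: go to q3, push ε → (q3, ab, CZ)
  read a, top C: go to q0, push CC → (q0, b, CCZ)
  read b, top C: go to q0, push C → (q0, ε, CCZ)
All input consumed; M is in state q0.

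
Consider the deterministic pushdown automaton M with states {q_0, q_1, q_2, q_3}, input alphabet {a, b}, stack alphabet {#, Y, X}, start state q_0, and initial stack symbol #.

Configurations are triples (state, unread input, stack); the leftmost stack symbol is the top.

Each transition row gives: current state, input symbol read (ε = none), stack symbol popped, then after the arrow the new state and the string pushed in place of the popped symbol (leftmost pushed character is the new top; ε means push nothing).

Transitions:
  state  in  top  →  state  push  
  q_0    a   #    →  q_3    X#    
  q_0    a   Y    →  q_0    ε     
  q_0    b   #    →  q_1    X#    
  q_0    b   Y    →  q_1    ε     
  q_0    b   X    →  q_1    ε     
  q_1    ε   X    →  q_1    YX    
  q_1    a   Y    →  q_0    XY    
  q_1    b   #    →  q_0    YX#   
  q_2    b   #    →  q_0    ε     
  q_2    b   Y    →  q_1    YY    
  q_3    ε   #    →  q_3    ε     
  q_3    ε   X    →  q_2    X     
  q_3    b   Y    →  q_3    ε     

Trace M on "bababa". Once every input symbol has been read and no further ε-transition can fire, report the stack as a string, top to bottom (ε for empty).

XYX#

(q_0, bababa, #)
  read b, top #: go to q_1, push X# → (q_1, ababa, X#)
  ε-move, top X: go to q_1, push YX → (q_1, ababa, YX#)
  read a, top Y: go to q_0, push XY → (q_0, baba, XYX#)
  read b, top X: go to q_1, push ε → (q_1, aba, YX#)
  read a, top Y: go to q_0, push XY → (q_0, ba, XYX#)
  read b, top X: go to q_1, push ε → (q_1, a, YX#)
  read a, top Y: go to q_0, push XY → (q_0, ε, XYX#)
All input consumed in state q_0 with stack XYX#.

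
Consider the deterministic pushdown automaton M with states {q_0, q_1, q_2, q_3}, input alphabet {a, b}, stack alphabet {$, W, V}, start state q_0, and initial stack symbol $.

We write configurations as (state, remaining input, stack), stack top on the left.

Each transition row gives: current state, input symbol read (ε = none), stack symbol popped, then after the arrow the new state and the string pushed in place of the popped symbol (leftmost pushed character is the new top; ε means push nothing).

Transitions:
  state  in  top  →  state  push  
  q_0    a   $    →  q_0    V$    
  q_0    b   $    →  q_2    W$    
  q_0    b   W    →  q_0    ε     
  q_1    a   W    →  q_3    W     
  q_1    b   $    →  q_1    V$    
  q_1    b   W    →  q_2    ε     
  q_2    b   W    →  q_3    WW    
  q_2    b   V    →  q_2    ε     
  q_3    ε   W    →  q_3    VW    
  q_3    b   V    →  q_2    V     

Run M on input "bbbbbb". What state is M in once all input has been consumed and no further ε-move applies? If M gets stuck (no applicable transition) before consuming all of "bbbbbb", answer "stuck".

q_2

(q_0, bbbbbb, $)
  read b, top $: go to q_2, push W$ → (q_2, bbbbb, W$)
  read b, top W: go to q_3, push WW → (q_3, bbbb, WW$)
  ε-move, top W: go to q_3, push VW → (q_3, bbbb, VWW$)
  read b, top V: go to q_2, push V → (q_2, bbb, VWW$)
  read b, top V: go to q_2, push ε → (q_2, bb, WW$)
  read b, top W: go to q_3, push WW → (q_3, b, WWW$)
  ε-move, top W: go to q_3, push VW → (q_3, b, VWWW$)
  read b, top V: go to q_2, push V → (q_2, ε, VWWW$)
All input consumed; M is in state q_2.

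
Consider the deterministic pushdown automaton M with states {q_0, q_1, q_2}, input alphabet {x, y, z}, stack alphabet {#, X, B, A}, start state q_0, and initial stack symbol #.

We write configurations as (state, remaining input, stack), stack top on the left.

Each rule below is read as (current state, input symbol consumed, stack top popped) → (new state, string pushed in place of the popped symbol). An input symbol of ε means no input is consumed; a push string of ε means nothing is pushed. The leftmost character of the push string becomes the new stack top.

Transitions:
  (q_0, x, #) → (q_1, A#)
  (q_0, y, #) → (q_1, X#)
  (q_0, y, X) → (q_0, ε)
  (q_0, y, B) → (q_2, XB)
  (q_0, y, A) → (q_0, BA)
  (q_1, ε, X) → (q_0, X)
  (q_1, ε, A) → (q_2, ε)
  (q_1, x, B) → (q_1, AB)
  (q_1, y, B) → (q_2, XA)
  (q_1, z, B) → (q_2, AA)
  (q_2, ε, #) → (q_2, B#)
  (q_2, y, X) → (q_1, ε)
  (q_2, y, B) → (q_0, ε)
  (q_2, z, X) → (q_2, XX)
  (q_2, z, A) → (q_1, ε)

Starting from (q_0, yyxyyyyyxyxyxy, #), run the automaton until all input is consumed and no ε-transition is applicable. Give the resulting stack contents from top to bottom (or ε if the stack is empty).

(q_0, yyxyyyyyxyxyxy, #) ⊢ (q_1, yxyyyyyxyxyxy, X#) ⊢ (q_0, yxyyyyyxyxyxy, X#) ⊢ (q_0, xyyyyyxyxyxy, #) ⊢ (q_1, yyyyyxyxyxy, A#) ⊢ (q_2, yyyyyxyxyxy, #) ⊢ (q_2, yyyyyxyxyxy, B#) ⊢ (q_0, yyyyxyxyxy, #) ⊢ (q_1, yyyxyxyxy, X#) ⊢ (q_0, yyyxyxyxy, X#) ⊢ (q_0, yyxyxyxy, #) ⊢ (q_1, yxyxyxy, X#) ⊢ (q_0, yxyxyxy, X#) ⊢ (q_0, xyxyxy, #) ⊢ (q_1, yxyxy, A#) ⊢ (q_2, yxyxy, #) ⊢ (q_2, yxyxy, B#) ⊢ (q_0, xyxy, #) ⊢ (q_1, yxy, A#) ⊢ (q_2, yxy, #) ⊢ (q_2, yxy, B#) ⊢ (q_0, xy, #) ⊢ (q_1, y, A#) ⊢ (q_2, y, #) ⊢ (q_2, y, B#) ⊢ (q_0, ε, #)
All input consumed in state q_0 with stack #.

#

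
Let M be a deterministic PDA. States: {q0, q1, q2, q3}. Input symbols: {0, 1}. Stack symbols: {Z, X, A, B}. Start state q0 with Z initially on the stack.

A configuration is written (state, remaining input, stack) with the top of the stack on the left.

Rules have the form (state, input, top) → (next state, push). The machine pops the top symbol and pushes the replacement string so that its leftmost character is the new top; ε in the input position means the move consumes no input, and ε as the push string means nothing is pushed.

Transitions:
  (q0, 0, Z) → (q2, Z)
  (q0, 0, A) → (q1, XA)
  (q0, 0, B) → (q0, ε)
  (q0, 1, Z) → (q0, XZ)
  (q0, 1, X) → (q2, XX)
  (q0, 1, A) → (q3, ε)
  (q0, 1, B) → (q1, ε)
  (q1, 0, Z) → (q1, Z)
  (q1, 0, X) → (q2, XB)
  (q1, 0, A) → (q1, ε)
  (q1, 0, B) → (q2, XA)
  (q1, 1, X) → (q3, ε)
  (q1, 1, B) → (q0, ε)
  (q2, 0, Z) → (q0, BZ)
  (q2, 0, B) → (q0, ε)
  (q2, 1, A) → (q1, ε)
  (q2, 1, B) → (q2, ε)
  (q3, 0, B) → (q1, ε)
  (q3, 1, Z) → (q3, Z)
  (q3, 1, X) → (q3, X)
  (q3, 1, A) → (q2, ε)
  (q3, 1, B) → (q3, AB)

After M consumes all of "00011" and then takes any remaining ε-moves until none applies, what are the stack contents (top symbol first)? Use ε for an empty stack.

XXZ

(q0, 00011, Z)
  read 0, top Z: go to q2, push Z → (q2, 0011, Z)
  read 0, top Z: go to q0, push BZ → (q0, 011, BZ)
  read 0, top B: go to q0, push ε → (q0, 11, Z)
  read 1, top Z: go to q0, push XZ → (q0, 1, XZ)
  read 1, top X: go to q2, push XX → (q2, ε, XXZ)
All input consumed in state q2 with stack XXZ.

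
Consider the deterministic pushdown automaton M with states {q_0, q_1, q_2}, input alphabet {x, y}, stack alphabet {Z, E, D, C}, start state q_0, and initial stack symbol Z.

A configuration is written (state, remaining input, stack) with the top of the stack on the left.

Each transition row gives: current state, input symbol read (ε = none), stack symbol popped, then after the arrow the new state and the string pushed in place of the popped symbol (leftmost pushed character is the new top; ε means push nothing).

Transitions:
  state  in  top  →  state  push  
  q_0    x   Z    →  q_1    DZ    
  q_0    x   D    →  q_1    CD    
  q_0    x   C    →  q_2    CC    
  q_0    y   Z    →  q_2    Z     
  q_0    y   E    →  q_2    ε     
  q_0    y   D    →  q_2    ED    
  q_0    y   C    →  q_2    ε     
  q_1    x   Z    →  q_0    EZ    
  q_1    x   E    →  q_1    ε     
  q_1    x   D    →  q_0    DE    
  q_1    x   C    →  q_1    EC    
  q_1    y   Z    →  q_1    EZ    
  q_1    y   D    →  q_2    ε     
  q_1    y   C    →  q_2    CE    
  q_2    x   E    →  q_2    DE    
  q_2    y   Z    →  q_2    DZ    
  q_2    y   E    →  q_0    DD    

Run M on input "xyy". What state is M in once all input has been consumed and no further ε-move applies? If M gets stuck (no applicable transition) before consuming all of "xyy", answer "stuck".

q_2

(q_0, xyy, Z)
  read x, top Z: go to q_1, push DZ → (q_1, yy, DZ)
  read y, top D: go to q_2, push ε → (q_2, y, Z)
  read y, top Z: go to q_2, push DZ → (q_2, ε, DZ)
All input consumed; M is in state q_2.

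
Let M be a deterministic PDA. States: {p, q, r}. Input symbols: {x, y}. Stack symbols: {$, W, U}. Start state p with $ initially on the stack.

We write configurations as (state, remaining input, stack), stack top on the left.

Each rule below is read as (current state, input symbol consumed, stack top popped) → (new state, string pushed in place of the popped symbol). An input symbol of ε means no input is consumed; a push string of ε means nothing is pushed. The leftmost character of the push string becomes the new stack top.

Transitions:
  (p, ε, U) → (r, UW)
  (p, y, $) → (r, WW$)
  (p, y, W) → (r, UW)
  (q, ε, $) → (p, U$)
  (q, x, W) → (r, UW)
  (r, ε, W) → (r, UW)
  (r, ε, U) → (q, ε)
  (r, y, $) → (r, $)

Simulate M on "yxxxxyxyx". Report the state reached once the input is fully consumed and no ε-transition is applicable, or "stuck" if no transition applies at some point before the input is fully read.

stuck

(p, yxxxxyxyx, $)
  read y, top $: go to r, push WW$ → (r, xxxxyxyx, WW$)
  ε-move, top W: go to r, push UW → (r, xxxxyxyx, UWW$)
  ε-move, top U: go to q, push ε → (q, xxxxyxyx, WW$)
  read x, top W: go to r, push UW → (r, xxxyxyx, UWW$)
  ε-move, top U: go to q, push ε → (q, xxxyxyx, WW$)
  read x, top W: go to r, push UW → (r, xxyxyx, UWW$)
  ε-move, top U: go to q, push ε → (q, xxyxyx, WW$)
  read x, top W: go to r, push UW → (r, xyxyx, UWW$)
  ε-move, top U: go to q, push ε → (q, xyxyx, WW$)
  read x, top W: go to r, push UW → (r, yxyx, UWW$)
  ε-move, top U: go to q, push ε → (q, yxyx, WW$)
No transition for (q, y, top W); M blocks with input yxyx remaining.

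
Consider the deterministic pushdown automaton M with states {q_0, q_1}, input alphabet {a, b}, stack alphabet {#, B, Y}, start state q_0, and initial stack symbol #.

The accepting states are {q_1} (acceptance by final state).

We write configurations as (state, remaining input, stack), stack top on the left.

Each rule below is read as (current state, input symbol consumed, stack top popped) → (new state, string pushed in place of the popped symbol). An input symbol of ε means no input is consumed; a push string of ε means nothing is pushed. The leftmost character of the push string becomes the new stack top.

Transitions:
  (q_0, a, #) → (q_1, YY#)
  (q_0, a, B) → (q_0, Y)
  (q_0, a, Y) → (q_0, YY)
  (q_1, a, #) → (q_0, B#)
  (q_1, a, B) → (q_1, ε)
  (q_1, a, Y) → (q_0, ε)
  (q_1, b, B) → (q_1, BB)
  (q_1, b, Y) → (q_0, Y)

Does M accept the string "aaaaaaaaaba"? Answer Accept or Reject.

Reject

(q_0, aaaaaaaaaba, #)
  read a, top #: go to q_1, push YY# → (q_1, aaaaaaaaba, YY#)
  read a, top Y: go to q_0, push ε → (q_0, aaaaaaaba, Y#)
  read a, top Y: go to q_0, push YY → (q_0, aaaaaaba, YY#)
  read a, top Y: go to q_0, push YY → (q_0, aaaaaba, YYY#)
  read a, top Y: go to q_0, push YY → (q_0, aaaaba, YYYY#)
  read a, top Y: go to q_0, push YY → (q_0, aaaba, YYYYY#)
  read a, top Y: go to q_0, push YY → (q_0, aaba, YYYYYY#)
  read a, top Y: go to q_0, push YY → (q_0, aba, YYYYYYY#)
  read a, top Y: go to q_0, push YY → (q_0, ba, YYYYYYYY#)
No transition applies at (q_0, ba, YYYYYYYY#); input not fully consumed.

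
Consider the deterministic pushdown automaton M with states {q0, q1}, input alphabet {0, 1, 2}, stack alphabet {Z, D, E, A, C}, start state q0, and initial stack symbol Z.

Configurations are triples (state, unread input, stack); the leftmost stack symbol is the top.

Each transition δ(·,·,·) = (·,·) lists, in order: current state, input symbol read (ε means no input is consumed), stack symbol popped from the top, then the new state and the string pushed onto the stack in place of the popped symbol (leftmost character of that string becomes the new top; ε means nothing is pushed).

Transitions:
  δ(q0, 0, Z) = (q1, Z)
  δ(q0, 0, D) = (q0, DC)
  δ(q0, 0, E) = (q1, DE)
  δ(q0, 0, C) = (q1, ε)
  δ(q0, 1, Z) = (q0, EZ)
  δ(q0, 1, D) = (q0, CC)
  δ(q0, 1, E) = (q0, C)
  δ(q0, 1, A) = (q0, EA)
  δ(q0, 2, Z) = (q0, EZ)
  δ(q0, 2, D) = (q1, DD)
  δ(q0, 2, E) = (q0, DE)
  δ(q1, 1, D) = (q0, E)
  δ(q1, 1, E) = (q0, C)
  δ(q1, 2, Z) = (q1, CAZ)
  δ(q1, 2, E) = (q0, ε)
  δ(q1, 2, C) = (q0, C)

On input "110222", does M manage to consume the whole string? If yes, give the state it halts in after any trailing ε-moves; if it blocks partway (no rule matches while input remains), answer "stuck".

stuck

(q0, 110222, Z)
  read 1, top Z: go to q0, push EZ → (q0, 10222, EZ)
  read 1, top E: go to q0, push C → (q0, 0222, CZ)
  read 0, top C: go to q1, push ε → (q1, 222, Z)
  read 2, top Z: go to q1, push CAZ → (q1, 22, CAZ)
  read 2, top C: go to q0, push C → (q0, 2, CAZ)
No transition for (q0, 2, top C); M blocks with input 2 remaining.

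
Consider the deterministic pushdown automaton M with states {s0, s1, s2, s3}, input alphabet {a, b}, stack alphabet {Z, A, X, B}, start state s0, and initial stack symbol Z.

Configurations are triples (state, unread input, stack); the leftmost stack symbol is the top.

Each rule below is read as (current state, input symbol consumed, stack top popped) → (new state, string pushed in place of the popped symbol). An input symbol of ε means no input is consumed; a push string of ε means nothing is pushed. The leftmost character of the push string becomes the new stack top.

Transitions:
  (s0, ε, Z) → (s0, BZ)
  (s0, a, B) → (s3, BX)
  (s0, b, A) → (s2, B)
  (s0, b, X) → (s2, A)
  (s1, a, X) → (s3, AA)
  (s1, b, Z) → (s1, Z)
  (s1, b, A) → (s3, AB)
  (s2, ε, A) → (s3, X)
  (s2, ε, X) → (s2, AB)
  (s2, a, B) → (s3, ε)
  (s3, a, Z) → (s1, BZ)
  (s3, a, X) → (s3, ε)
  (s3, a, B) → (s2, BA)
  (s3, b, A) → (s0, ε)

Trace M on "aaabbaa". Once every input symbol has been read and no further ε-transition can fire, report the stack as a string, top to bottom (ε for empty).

BZ

(s0, aaabbaa, Z)
  ε-move, top Z: go to s0, push BZ → (s0, aaabbaa, BZ)
  read a, top B: go to s3, push BX → (s3, aabbaa, BXZ)
  read a, top B: go to s2, push BA → (s2, abbaa, BAXZ)
  read a, top B: go to s3, push ε → (s3, bbaa, AXZ)
  read b, top A: go to s0, push ε → (s0, baa, XZ)
  read b, top X: go to s2, push A → (s2, aa, AZ)
  ε-move, top A: go to s3, push X → (s3, aa, XZ)
  read a, top X: go to s3, push ε → (s3, a, Z)
  read a, top Z: go to s1, push BZ → (s1, ε, BZ)
All input consumed in state s1 with stack BZ.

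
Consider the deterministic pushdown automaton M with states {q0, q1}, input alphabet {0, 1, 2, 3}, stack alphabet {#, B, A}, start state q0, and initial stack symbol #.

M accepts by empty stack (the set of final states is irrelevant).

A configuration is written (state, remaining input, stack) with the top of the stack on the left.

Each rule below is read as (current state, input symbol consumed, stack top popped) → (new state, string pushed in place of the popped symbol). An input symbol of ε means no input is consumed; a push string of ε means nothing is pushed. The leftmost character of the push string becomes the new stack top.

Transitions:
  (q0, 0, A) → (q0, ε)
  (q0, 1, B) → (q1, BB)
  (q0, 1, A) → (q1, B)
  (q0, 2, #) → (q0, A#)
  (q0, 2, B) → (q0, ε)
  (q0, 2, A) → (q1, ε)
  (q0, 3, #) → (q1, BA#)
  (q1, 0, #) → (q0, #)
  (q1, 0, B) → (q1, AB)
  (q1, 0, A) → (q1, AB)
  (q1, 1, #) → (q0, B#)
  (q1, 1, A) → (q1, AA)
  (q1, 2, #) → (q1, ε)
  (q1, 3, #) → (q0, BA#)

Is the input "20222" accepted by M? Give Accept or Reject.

(q0, 20222, #) ⊢ (q0, 0222, A#) ⊢ (q0, 222, #) ⊢ (q0, 22, A#) ⊢ (q1, 2, #) ⊢ (q1, ε, ε)
All input consumed and the stack is empty.

Accept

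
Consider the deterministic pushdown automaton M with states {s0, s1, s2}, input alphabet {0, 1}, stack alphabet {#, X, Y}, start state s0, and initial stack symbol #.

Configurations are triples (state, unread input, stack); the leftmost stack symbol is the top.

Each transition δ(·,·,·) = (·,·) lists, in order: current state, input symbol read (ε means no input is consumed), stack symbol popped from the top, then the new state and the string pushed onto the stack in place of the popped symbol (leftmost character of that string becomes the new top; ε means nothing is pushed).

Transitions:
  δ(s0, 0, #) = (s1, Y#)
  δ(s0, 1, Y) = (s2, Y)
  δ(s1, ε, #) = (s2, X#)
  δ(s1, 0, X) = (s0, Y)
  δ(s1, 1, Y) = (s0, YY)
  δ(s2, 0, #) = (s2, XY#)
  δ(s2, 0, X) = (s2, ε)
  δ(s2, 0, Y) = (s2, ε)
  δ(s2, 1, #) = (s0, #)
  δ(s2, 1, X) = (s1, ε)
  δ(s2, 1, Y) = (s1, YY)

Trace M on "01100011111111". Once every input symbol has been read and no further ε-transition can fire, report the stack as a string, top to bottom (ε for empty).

YYYYYY#

(s0, 01100011111111, #)
  read 0, top #: go to s1, push Y# → (s1, 1100011111111, Y#)
  read 1, top Y: go to s0, push YY → (s0, 100011111111, YY#)
  read 1, top Y: go to s2, push Y → (s2, 00011111111, YY#)
  read 0, top Y: go to s2, push ε → (s2, 0011111111, Y#)
  read 0, top Y: go to s2, push ε → (s2, 011111111, #)
  read 0, top #: go to s2, push XY# → (s2, 11111111, XY#)
  read 1, top X: go to s1, push ε → (s1, 1111111, Y#)
  read 1, top Y: go to s0, push YY → (s0, 111111, YY#)
  read 1, top Y: go to s2, push Y → (s2, 11111, YY#)
  read 1, top Y: go to s1, push YY → (s1, 1111, YYY#)
  read 1, top Y: go to s0, push YY → (s0, 111, YYYY#)
  read 1, top Y: go to s2, push Y → (s2, 11, YYYY#)
  read 1, top Y: go to s1, push YY → (s1, 1, YYYYY#)
  read 1, top Y: go to s0, push YY → (s0, ε, YYYYYY#)
All input consumed in state s0 with stack YYYYYY#.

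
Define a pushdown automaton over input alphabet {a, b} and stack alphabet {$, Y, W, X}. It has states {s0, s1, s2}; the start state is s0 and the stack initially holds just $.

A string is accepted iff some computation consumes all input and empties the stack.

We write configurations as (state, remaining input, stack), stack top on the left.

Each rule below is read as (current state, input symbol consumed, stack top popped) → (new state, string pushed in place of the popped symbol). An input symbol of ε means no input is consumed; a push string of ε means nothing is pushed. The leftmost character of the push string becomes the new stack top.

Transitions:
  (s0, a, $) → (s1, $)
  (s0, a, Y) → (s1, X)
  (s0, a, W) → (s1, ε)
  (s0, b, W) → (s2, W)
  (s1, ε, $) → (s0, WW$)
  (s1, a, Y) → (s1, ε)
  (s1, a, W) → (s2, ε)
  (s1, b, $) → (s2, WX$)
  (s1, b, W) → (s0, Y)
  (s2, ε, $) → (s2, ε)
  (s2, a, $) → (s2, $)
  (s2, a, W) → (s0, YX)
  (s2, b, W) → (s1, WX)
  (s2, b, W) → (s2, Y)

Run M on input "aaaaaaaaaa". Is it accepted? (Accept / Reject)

Accept

One accepting computation: (s0, aaaaaaaaaa, $) ⊢ (s1, aaaaaaaaa, $) ⊢ (s0, aaaaaaaaa, WW$) ⊢ (s1, aaaaaaaa, W$) ⊢ (s2, aaaaaaa, $) ⊢ (s2, aaaaaa, $) ⊢ (s2, aaaaa, $) ⊢ (s2, aaaa, $) ⊢ (s2, aaa, $) ⊢ (s2, aa, $) ⊢ (s2, a, $) ⊢ (s2, ε, $) ⊢ (s2, ε, ε)
All input consumed and the stack is empty.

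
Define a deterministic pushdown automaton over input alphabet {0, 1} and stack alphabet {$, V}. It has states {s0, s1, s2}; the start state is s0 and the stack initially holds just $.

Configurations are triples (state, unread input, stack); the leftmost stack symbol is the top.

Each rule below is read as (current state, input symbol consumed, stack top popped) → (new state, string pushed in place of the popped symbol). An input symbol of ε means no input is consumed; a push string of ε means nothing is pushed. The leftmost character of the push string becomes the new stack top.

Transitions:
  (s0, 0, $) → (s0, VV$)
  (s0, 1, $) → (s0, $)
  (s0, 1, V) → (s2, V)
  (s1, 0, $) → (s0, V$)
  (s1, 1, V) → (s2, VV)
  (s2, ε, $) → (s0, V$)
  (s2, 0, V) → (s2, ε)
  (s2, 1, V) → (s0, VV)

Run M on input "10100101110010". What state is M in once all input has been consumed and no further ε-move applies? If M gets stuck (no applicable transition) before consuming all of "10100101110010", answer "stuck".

(s0, 10100101110010, $)
  read 1, top $: go to s0, push $ → (s0, 0100101110010, $)
  read 0, top $: go to s0, push VV$ → (s0, 100101110010, VV$)
  read 1, top V: go to s2, push V → (s2, 00101110010, VV$)
  read 0, top V: go to s2, push ε → (s2, 0101110010, V$)
  read 0, top V: go to s2, push ε → (s2, 101110010, $)
  ε-move, top $: go to s0, push V$ → (s0, 101110010, V$)
  read 1, top V: go to s2, push V → (s2, 01110010, V$)
  read 0, top V: go to s2, push ε → (s2, 1110010, $)
  ε-move, top $: go to s0, push V$ → (s0, 1110010, V$)
  read 1, top V: go to s2, push V → (s2, 110010, V$)
  read 1, top V: go to s0, push VV → (s0, 10010, VV$)
  read 1, top V: go to s2, push V → (s2, 0010, VV$)
  read 0, top V: go to s2, push ε → (s2, 010, V$)
  read 0, top V: go to s2, push ε → (s2, 10, $)
  ε-move, top $: go to s0, push V$ → (s0, 10, V$)
  read 1, top V: go to s2, push V → (s2, 0, V$)
  read 0, top V: go to s2, push ε → (s2, ε, $)
  ε-move, top $: go to s0, push V$ → (s0, ε, V$)
All input consumed; M is in state s0.

s0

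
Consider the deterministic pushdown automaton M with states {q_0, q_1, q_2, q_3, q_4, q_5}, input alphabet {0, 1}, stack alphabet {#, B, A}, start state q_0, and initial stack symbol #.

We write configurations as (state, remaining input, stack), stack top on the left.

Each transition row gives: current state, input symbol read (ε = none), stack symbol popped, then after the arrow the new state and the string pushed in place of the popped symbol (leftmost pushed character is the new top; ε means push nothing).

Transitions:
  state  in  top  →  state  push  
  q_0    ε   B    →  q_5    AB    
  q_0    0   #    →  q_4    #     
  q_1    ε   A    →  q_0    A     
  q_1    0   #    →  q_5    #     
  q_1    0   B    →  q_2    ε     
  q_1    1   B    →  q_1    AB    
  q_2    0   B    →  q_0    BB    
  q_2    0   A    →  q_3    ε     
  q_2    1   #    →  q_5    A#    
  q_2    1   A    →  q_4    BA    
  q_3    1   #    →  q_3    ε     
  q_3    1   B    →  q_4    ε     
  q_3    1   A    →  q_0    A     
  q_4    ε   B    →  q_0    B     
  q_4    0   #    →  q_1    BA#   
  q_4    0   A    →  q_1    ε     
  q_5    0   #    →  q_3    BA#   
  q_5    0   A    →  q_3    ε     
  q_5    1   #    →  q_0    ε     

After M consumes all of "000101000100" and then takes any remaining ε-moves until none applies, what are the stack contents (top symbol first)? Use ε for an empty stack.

(q_0, 000101000100, #) ⊢ (q_4, 00101000100, #) ⊢ (q_1, 0101000100, BA#) ⊢ (q_2, 101000100, A#) ⊢ (q_4, 01000100, BA#) ⊢ (q_0, 01000100, BA#) ⊢ (q_5, 01000100, ABA#) ⊢ (q_3, 1000100, BA#) ⊢ (q_4, 000100, A#) ⊢ (q_1, 00100, #) ⊢ (q_5, 0100, #) ⊢ (q_3, 100, BA#) ⊢ (q_4, 00, A#) ⊢ (q_1, 0, #) ⊢ (q_5, ε, #)
All input consumed in state q_5 with stack #.

#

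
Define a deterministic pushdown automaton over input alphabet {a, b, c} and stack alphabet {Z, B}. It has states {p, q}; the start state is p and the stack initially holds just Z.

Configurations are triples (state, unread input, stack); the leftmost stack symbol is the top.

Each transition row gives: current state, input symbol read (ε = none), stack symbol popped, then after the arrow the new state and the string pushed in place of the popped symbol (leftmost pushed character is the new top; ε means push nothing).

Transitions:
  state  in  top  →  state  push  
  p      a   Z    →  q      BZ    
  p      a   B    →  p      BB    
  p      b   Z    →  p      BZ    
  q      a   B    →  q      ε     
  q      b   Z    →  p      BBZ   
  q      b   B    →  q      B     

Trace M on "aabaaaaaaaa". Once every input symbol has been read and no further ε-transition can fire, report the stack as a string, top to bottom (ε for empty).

BBBBBBBBBBZ

(p, aabaaaaaaaa, Z) ⊢ (q, abaaaaaaaa, BZ) ⊢ (q, baaaaaaaa, Z) ⊢ (p, aaaaaaaa, BBZ) ⊢ (p, aaaaaaa, BBBZ) ⊢ (p, aaaaaa, BBBBZ) ⊢ (p, aaaaa, BBBBBZ) ⊢ (p, aaaa, BBBBBBZ) ⊢ (p, aaa, BBBBBBBZ) ⊢ (p, aa, BBBBBBBBZ) ⊢ (p, a, BBBBBBBBBZ) ⊢ (p, ε, BBBBBBBBBBZ)
All input consumed in state p with stack BBBBBBBBBBZ.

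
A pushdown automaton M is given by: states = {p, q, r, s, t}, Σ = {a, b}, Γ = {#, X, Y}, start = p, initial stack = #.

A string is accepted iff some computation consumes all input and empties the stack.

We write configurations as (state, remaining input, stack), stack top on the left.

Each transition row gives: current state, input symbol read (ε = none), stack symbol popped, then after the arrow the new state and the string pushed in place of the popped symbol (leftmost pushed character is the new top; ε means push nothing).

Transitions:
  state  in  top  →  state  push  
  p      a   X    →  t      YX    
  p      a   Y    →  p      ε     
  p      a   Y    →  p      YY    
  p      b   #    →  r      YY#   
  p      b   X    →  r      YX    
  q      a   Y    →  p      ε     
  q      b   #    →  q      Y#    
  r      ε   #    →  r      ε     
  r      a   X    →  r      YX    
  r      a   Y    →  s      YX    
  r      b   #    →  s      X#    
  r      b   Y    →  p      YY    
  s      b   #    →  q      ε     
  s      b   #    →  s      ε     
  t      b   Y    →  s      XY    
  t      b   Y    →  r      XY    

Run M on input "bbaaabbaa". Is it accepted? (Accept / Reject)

No computation consumes all input and empties the stack.

Reject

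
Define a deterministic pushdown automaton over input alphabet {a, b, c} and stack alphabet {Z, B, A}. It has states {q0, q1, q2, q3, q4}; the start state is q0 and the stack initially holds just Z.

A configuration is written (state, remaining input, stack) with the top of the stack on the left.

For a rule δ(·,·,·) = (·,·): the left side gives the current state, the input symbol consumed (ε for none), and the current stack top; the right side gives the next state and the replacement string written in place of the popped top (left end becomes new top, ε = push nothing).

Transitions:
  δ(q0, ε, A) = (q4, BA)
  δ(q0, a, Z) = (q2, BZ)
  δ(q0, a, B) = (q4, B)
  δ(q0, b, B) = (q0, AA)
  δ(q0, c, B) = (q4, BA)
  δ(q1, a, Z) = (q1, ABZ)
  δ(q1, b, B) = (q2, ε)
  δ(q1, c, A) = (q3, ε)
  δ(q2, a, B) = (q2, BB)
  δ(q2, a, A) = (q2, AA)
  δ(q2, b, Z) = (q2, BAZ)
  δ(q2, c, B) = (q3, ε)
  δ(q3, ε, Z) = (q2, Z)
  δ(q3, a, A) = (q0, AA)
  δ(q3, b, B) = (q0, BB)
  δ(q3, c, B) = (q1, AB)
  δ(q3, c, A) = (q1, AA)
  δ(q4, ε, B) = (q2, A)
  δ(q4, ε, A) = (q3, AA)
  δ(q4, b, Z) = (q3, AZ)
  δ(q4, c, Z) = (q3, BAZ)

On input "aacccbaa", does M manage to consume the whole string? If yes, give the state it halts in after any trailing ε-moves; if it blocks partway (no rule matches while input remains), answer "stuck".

q2

(q0, aacccbaa, Z) ⊢ (q2, acccbaa, BZ) ⊢ (q2, cccbaa, BBZ) ⊢ (q3, ccbaa, BZ) ⊢ (q1, cbaa, ABZ) ⊢ (q3, baa, BZ) ⊢ (q0, aa, BBZ) ⊢ (q4, a, BBZ) ⊢ (q2, a, ABZ) ⊢ (q2, ε, AABZ)
All input consumed; M is in state q2.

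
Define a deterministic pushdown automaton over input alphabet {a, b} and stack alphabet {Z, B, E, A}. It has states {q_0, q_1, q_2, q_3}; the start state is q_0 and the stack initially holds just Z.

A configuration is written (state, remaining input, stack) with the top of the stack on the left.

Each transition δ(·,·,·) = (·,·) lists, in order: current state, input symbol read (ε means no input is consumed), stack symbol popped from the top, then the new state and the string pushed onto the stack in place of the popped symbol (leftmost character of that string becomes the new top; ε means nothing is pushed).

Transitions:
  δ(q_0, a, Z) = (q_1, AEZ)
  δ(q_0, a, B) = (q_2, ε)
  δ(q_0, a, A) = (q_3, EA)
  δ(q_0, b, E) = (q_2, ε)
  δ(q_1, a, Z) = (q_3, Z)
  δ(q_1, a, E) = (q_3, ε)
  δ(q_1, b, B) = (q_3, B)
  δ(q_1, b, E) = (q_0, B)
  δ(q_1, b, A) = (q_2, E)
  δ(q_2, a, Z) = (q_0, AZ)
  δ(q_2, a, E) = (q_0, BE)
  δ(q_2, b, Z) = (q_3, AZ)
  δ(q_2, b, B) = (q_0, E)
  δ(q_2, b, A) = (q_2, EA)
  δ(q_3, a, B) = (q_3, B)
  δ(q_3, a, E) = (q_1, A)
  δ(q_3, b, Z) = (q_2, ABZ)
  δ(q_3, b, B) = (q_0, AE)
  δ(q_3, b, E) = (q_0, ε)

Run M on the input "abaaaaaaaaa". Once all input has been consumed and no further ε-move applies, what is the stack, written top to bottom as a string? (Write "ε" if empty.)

(q_0, abaaaaaaaaa, Z)
  read a, top Z: go to q_1, push AEZ → (q_1, baaaaaaaaa, AEZ)
  read b, top A: go to q_2, push E → (q_2, aaaaaaaaa, EEZ)
  read a, top E: go to q_0, push BE → (q_0, aaaaaaaa, BEEZ)
  read a, top B: go to q_2, push ε → (q_2, aaaaaaa, EEZ)
  read a, top E: go to q_0, push BE → (q_0, aaaaaa, BEEZ)
  read a, top B: go to q_2, push ε → (q_2, aaaaa, EEZ)
  read a, top E: go to q_0, push BE → (q_0, aaaa, BEEZ)
  read a, top B: go to q_2, push ε → (q_2, aaa, EEZ)
  read a, top E: go to q_0, push BE → (q_0, aa, BEEZ)
  read a, top B: go to q_2, push ε → (q_2, a, EEZ)
  read a, top E: go to q_0, push BE → (q_0, ε, BEEZ)
All input consumed in state q_0 with stack BEEZ.

BEEZ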